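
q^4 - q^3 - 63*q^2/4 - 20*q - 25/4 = (q - 5)*(q + 1/2)*(q + 1)*(q + 5/2)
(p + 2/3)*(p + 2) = p^2 + 8*p/3 + 4/3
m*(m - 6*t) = m^2 - 6*m*t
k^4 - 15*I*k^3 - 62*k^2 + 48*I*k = k*(k - 8*I)*(k - 6*I)*(k - I)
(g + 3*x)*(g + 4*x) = g^2 + 7*g*x + 12*x^2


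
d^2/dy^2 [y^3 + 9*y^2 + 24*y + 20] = 6*y + 18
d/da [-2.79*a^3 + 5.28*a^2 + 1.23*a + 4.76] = -8.37*a^2 + 10.56*a + 1.23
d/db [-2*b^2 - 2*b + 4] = -4*b - 2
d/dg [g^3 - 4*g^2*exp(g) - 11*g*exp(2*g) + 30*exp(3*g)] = -4*g^2*exp(g) + 3*g^2 - 22*g*exp(2*g) - 8*g*exp(g) + 90*exp(3*g) - 11*exp(2*g)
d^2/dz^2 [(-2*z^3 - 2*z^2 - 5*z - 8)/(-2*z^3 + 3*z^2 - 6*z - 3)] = 2*(20*z^6 - 12*z^5 - 42*z^4 - 357*z^3 + 486*z^2 - 387*z + 288)/(8*z^9 - 36*z^8 + 126*z^7 - 207*z^6 + 270*z^5 - 27*z^4 - 54*z^3 + 243*z^2 + 162*z + 27)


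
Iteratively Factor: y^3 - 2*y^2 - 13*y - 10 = (y + 2)*(y^2 - 4*y - 5) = (y - 5)*(y + 2)*(y + 1)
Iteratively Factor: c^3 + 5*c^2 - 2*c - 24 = (c + 3)*(c^2 + 2*c - 8) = (c - 2)*(c + 3)*(c + 4)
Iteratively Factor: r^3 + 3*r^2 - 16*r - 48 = (r + 3)*(r^2 - 16) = (r - 4)*(r + 3)*(r + 4)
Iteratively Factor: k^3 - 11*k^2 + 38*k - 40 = (k - 5)*(k^2 - 6*k + 8) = (k - 5)*(k - 4)*(k - 2)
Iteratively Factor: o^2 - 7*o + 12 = (o - 3)*(o - 4)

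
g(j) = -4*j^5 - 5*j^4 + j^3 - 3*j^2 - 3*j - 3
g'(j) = -20*j^4 - 20*j^3 + 3*j^2 - 6*j - 3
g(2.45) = -546.90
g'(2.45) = -1014.42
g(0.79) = -9.93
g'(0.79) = -23.52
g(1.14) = -24.98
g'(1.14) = -69.35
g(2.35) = -452.81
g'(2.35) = -870.05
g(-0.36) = -2.42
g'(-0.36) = 0.15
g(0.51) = -5.65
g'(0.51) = -9.29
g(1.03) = -18.44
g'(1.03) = -50.36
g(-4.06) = 2946.82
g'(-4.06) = -4024.90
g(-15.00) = 2780367.00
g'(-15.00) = -944238.00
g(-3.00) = 519.00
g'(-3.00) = -1038.00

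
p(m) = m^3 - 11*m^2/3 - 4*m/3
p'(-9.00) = 307.67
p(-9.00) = -1014.00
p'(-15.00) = 783.67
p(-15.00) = -4180.00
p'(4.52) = 26.81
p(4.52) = 11.41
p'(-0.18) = 0.08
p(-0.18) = 0.12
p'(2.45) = -1.29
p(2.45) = -10.57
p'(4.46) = 25.63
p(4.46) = 9.83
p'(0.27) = -3.09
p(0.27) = -0.61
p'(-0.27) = 0.87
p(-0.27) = 0.07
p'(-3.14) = 51.27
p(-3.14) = -62.92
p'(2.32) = -2.20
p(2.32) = -10.34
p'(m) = 3*m^2 - 22*m/3 - 4/3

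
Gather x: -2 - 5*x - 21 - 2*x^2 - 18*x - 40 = -2*x^2 - 23*x - 63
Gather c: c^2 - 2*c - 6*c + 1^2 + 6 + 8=c^2 - 8*c + 15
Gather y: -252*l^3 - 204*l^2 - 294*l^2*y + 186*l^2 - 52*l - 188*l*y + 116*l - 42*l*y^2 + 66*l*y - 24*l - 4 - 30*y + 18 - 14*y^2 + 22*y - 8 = -252*l^3 - 18*l^2 + 40*l + y^2*(-42*l - 14) + y*(-294*l^2 - 122*l - 8) + 6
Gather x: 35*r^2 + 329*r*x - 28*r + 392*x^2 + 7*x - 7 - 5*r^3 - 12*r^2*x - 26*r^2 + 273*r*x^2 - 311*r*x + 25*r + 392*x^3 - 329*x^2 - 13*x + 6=-5*r^3 + 9*r^2 - 3*r + 392*x^3 + x^2*(273*r + 63) + x*(-12*r^2 + 18*r - 6) - 1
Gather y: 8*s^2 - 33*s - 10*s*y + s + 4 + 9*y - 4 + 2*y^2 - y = 8*s^2 - 32*s + 2*y^2 + y*(8 - 10*s)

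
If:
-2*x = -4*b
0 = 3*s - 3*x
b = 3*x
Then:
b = 0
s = 0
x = 0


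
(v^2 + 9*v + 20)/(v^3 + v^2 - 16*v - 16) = (v + 5)/(v^2 - 3*v - 4)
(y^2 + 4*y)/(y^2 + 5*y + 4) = y/(y + 1)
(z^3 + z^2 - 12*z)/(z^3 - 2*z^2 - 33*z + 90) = z*(z + 4)/(z^2 + z - 30)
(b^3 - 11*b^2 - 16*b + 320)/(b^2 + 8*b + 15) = (b^2 - 16*b + 64)/(b + 3)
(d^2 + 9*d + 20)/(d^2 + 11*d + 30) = (d + 4)/(d + 6)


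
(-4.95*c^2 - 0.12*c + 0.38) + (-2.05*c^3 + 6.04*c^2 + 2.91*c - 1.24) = -2.05*c^3 + 1.09*c^2 + 2.79*c - 0.86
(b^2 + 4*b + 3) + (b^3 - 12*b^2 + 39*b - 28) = b^3 - 11*b^2 + 43*b - 25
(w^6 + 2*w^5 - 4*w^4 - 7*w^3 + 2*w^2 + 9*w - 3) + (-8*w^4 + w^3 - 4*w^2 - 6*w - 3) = w^6 + 2*w^5 - 12*w^4 - 6*w^3 - 2*w^2 + 3*w - 6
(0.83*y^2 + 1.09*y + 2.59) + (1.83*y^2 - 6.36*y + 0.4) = 2.66*y^2 - 5.27*y + 2.99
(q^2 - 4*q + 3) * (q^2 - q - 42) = q^4 - 5*q^3 - 35*q^2 + 165*q - 126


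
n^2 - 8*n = n*(n - 8)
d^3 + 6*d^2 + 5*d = d*(d + 1)*(d + 5)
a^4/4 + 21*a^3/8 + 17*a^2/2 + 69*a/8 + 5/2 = (a/4 + 1)*(a + 1/2)*(a + 1)*(a + 5)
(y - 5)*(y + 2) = y^2 - 3*y - 10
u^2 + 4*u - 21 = (u - 3)*(u + 7)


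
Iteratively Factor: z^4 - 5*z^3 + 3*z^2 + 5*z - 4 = (z - 1)*(z^3 - 4*z^2 - z + 4) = (z - 1)^2*(z^2 - 3*z - 4) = (z - 1)^2*(z + 1)*(z - 4)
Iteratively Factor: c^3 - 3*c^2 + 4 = (c + 1)*(c^2 - 4*c + 4) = (c - 2)*(c + 1)*(c - 2)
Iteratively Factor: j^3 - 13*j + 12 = (j - 1)*(j^2 + j - 12) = (j - 1)*(j + 4)*(j - 3)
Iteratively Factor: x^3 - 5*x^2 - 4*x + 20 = (x + 2)*(x^2 - 7*x + 10) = (x - 5)*(x + 2)*(x - 2)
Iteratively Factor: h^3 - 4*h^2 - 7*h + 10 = (h - 1)*(h^2 - 3*h - 10) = (h - 5)*(h - 1)*(h + 2)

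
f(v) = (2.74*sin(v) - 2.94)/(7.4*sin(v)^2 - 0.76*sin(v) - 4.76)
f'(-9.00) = 3.28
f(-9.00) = 1.28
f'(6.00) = -1.77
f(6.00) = 0.93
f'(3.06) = 0.52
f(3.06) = 0.57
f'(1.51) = 0.14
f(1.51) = -0.11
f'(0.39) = -0.10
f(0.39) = 0.48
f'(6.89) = 0.31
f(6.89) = 0.49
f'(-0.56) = -7.26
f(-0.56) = 1.94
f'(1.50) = 0.17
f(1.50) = -0.11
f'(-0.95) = -65.51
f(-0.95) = -6.85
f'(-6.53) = -1.54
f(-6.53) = 0.87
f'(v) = (-14.8*sin(v)*cos(v) + 0.76*cos(v))*(2.74*sin(v) - 2.94)/(7.4*sin(v)^2 - 0.76*sin(v) - 4.76)^2 + 2.74*cos(v)/(7.4*sin(v)^2 - 0.76*sin(v) - 4.76) = (-20.276*sin(v)^2 + 43.512*sin(v) - 15.2768)*cos(v)/(54.76*sin(v)^4 - 11.248*sin(v)^3 - 69.8704*sin(v)^2 + 7.2352*sin(v) + 22.6576)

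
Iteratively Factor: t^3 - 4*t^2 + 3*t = (t - 3)*(t^2 - t) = t*(t - 3)*(t - 1)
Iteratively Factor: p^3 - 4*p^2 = (p)*(p^2 - 4*p) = p^2*(p - 4)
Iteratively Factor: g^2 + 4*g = (g + 4)*(g)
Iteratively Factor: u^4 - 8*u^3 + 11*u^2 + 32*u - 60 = (u - 5)*(u^3 - 3*u^2 - 4*u + 12) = (u - 5)*(u - 3)*(u^2 - 4) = (u - 5)*(u - 3)*(u - 2)*(u + 2)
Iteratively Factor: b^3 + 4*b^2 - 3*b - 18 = (b - 2)*(b^2 + 6*b + 9) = (b - 2)*(b + 3)*(b + 3)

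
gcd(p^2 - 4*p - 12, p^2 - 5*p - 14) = p + 2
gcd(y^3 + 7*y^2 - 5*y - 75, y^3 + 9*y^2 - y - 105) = y^2 + 2*y - 15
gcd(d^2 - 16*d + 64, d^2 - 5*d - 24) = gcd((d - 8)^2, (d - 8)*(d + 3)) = d - 8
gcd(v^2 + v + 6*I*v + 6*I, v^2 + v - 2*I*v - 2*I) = v + 1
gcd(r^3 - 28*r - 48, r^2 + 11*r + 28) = r + 4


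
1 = 1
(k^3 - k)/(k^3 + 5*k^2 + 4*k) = (k - 1)/(k + 4)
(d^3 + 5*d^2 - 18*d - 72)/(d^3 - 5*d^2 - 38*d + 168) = (d + 3)/(d - 7)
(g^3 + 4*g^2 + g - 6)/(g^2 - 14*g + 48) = (g^3 + 4*g^2 + g - 6)/(g^2 - 14*g + 48)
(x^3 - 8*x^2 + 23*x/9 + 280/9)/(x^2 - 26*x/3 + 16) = (3*x^2 - 16*x - 35)/(3*(x - 6))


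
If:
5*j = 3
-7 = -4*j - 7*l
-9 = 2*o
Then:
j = 3/5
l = 23/35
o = -9/2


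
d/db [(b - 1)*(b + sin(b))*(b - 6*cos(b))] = (b - 1)*(b + sin(b))*(6*sin(b) + 1) + (b - 1)*(b - 6*cos(b))*(cos(b) + 1) + (b + sin(b))*(b - 6*cos(b))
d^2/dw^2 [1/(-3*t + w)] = -2/(3*t - w)^3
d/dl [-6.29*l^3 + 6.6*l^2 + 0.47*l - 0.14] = -18.87*l^2 + 13.2*l + 0.47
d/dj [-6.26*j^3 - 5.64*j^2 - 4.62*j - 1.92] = -18.78*j^2 - 11.28*j - 4.62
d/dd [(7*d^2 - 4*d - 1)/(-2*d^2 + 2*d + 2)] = 3*(d^2 + 4*d - 1)/(2*(d^4 - 2*d^3 - d^2 + 2*d + 1))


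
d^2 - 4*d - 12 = (d - 6)*(d + 2)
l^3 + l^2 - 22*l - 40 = (l - 5)*(l + 2)*(l + 4)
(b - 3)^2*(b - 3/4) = b^3 - 27*b^2/4 + 27*b/2 - 27/4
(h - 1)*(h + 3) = h^2 + 2*h - 3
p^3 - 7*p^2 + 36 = (p - 6)*(p - 3)*(p + 2)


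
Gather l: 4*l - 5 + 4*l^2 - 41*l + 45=4*l^2 - 37*l + 40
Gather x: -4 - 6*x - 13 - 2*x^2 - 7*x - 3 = -2*x^2 - 13*x - 20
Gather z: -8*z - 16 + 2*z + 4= -6*z - 12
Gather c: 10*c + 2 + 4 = 10*c + 6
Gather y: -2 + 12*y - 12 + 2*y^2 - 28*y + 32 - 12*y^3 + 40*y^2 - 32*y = -12*y^3 + 42*y^2 - 48*y + 18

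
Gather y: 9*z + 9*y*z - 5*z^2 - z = 9*y*z - 5*z^2 + 8*z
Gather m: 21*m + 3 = 21*m + 3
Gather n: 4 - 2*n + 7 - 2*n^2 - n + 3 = -2*n^2 - 3*n + 14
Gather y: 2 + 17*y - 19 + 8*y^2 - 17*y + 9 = 8*y^2 - 8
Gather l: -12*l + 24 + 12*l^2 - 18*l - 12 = 12*l^2 - 30*l + 12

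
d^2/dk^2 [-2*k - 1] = 0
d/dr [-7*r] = -7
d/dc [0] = 0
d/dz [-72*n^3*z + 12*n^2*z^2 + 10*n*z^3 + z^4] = -72*n^3 + 24*n^2*z + 30*n*z^2 + 4*z^3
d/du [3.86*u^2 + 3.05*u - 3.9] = 7.72*u + 3.05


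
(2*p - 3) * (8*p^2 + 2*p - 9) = 16*p^3 - 20*p^2 - 24*p + 27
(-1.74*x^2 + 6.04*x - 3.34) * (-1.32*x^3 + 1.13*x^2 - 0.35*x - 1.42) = 2.2968*x^5 - 9.939*x^4 + 11.843*x^3 - 3.4174*x^2 - 7.4078*x + 4.7428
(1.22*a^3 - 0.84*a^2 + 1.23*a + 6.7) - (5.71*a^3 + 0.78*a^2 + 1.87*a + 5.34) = -4.49*a^3 - 1.62*a^2 - 0.64*a + 1.36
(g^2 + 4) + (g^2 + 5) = 2*g^2 + 9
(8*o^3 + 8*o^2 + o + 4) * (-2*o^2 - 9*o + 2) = -16*o^5 - 88*o^4 - 58*o^3 - o^2 - 34*o + 8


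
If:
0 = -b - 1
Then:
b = -1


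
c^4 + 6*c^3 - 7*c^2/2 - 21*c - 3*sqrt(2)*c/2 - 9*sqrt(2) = (c + 6)*(c - 3*sqrt(2)/2)*(c + sqrt(2)/2)*(c + sqrt(2))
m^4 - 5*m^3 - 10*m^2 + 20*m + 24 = (m - 6)*(m - 2)*(m + 1)*(m + 2)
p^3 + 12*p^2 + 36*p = p*(p + 6)^2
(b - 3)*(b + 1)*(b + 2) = b^3 - 7*b - 6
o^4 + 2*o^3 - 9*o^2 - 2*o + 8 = (o - 2)*(o - 1)*(o + 1)*(o + 4)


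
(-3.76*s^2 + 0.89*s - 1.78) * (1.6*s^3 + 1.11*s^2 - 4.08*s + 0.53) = -6.016*s^5 - 2.7496*s^4 + 13.4807*s^3 - 7.5998*s^2 + 7.7341*s - 0.9434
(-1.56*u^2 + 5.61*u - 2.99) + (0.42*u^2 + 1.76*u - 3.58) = -1.14*u^2 + 7.37*u - 6.57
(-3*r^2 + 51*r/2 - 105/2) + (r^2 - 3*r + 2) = -2*r^2 + 45*r/2 - 101/2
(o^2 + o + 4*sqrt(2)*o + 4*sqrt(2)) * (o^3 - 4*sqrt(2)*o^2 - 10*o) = o^5 + o^4 - 42*o^3 - 40*sqrt(2)*o^2 - 42*o^2 - 40*sqrt(2)*o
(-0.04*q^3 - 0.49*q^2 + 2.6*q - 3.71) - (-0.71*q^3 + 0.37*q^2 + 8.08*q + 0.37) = 0.67*q^3 - 0.86*q^2 - 5.48*q - 4.08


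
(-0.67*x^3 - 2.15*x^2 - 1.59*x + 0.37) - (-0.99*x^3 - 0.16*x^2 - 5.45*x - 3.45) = 0.32*x^3 - 1.99*x^2 + 3.86*x + 3.82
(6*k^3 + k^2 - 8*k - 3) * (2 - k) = -6*k^4 + 11*k^3 + 10*k^2 - 13*k - 6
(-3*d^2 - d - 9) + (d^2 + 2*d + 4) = -2*d^2 + d - 5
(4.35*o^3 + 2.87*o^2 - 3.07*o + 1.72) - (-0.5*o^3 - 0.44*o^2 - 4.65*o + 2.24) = 4.85*o^3 + 3.31*o^2 + 1.58*o - 0.52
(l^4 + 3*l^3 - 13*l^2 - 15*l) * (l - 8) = l^5 - 5*l^4 - 37*l^3 + 89*l^2 + 120*l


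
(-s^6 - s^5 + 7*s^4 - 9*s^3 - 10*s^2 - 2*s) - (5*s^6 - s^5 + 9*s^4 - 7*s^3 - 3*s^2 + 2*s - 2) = -6*s^6 - 2*s^4 - 2*s^3 - 7*s^2 - 4*s + 2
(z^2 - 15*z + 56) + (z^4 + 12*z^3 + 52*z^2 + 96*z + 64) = z^4 + 12*z^3 + 53*z^2 + 81*z + 120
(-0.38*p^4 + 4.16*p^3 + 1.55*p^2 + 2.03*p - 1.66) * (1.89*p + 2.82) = -0.7182*p^5 + 6.7908*p^4 + 14.6607*p^3 + 8.2077*p^2 + 2.5872*p - 4.6812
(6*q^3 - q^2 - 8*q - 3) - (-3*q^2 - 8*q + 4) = 6*q^3 + 2*q^2 - 7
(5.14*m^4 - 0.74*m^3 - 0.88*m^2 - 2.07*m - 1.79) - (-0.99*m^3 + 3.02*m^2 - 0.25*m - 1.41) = 5.14*m^4 + 0.25*m^3 - 3.9*m^2 - 1.82*m - 0.38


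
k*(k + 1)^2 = k^3 + 2*k^2 + k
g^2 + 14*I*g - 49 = (g + 7*I)^2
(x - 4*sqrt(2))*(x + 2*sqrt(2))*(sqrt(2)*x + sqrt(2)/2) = sqrt(2)*x^3 - 4*x^2 + sqrt(2)*x^2/2 - 16*sqrt(2)*x - 2*x - 8*sqrt(2)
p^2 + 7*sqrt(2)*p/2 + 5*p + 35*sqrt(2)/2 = (p + 5)*(p + 7*sqrt(2)/2)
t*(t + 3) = t^2 + 3*t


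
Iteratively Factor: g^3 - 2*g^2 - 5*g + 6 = (g - 3)*(g^2 + g - 2) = (g - 3)*(g + 2)*(g - 1)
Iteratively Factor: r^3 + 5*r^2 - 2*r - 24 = (r - 2)*(r^2 + 7*r + 12) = (r - 2)*(r + 3)*(r + 4)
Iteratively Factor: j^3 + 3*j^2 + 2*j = (j + 1)*(j^2 + 2*j) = (j + 1)*(j + 2)*(j)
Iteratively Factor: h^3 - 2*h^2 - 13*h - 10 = (h + 2)*(h^2 - 4*h - 5) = (h - 5)*(h + 2)*(h + 1)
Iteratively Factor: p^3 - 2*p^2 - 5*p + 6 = (p - 1)*(p^2 - p - 6) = (p - 1)*(p + 2)*(p - 3)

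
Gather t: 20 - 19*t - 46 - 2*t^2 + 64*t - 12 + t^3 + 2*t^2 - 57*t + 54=t^3 - 12*t + 16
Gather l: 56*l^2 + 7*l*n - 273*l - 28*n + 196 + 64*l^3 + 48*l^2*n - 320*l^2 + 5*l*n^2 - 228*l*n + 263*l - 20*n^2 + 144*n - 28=64*l^3 + l^2*(48*n - 264) + l*(5*n^2 - 221*n - 10) - 20*n^2 + 116*n + 168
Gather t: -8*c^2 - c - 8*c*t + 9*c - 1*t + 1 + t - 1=-8*c^2 - 8*c*t + 8*c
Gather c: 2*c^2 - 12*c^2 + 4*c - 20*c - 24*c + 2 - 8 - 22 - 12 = -10*c^2 - 40*c - 40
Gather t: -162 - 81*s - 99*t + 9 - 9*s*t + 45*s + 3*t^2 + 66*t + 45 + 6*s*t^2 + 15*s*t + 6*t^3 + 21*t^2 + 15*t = -36*s + 6*t^3 + t^2*(6*s + 24) + t*(6*s - 18) - 108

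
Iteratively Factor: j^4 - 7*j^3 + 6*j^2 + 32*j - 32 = (j + 2)*(j^3 - 9*j^2 + 24*j - 16) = (j - 1)*(j + 2)*(j^2 - 8*j + 16) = (j - 4)*(j - 1)*(j + 2)*(j - 4)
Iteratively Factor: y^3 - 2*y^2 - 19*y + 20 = (y + 4)*(y^2 - 6*y + 5) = (y - 5)*(y + 4)*(y - 1)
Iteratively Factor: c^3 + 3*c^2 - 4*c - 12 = (c - 2)*(c^2 + 5*c + 6) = (c - 2)*(c + 2)*(c + 3)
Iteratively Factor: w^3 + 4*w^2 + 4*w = (w + 2)*(w^2 + 2*w) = (w + 2)^2*(w)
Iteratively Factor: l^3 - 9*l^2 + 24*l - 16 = (l - 4)*(l^2 - 5*l + 4) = (l - 4)^2*(l - 1)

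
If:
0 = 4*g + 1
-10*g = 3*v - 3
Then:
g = -1/4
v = 11/6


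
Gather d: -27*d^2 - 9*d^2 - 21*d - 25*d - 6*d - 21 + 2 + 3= -36*d^2 - 52*d - 16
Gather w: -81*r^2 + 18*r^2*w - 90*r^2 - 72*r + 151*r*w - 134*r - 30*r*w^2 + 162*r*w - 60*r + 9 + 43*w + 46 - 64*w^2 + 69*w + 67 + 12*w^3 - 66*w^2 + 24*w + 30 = -171*r^2 - 266*r + 12*w^3 + w^2*(-30*r - 130) + w*(18*r^2 + 313*r + 136) + 152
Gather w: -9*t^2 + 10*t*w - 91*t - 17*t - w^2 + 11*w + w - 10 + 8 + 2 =-9*t^2 - 108*t - w^2 + w*(10*t + 12)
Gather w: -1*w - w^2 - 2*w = -w^2 - 3*w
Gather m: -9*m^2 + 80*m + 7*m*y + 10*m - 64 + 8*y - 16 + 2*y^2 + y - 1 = -9*m^2 + m*(7*y + 90) + 2*y^2 + 9*y - 81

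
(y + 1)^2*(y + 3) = y^3 + 5*y^2 + 7*y + 3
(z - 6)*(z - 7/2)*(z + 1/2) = z^3 - 9*z^2 + 65*z/4 + 21/2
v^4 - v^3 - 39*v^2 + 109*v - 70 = (v - 5)*(v - 2)*(v - 1)*(v + 7)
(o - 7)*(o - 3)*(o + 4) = o^3 - 6*o^2 - 19*o + 84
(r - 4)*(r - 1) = r^2 - 5*r + 4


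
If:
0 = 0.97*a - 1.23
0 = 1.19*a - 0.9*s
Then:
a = 1.27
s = 1.68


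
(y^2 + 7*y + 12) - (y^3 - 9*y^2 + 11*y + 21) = -y^3 + 10*y^2 - 4*y - 9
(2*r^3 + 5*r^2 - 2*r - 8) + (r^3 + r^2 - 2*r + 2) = 3*r^3 + 6*r^2 - 4*r - 6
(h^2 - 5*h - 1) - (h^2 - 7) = 6 - 5*h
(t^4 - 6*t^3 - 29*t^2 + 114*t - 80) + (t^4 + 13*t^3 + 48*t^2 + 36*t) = 2*t^4 + 7*t^3 + 19*t^2 + 150*t - 80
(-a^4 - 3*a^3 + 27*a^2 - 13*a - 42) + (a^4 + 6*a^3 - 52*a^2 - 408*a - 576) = 3*a^3 - 25*a^2 - 421*a - 618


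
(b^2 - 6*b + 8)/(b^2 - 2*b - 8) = (b - 2)/(b + 2)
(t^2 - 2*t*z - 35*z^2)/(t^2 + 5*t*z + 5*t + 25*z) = (t - 7*z)/(t + 5)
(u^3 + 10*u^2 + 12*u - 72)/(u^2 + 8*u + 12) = (u^2 + 4*u - 12)/(u + 2)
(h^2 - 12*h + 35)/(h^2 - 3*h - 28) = (h - 5)/(h + 4)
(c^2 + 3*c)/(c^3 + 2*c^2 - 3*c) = 1/(c - 1)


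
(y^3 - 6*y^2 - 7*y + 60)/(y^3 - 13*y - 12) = (y - 5)/(y + 1)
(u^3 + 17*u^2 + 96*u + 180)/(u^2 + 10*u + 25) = (u^2 + 12*u + 36)/(u + 5)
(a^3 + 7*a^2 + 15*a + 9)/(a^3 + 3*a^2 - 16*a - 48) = (a^2 + 4*a + 3)/(a^2 - 16)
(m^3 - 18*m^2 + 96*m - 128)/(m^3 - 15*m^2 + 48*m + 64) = (m - 2)/(m + 1)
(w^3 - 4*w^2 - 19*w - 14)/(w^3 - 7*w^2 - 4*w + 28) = (w + 1)/(w - 2)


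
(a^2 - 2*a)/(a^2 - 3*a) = (a - 2)/(a - 3)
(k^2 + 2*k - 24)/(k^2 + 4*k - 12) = (k - 4)/(k - 2)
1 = 1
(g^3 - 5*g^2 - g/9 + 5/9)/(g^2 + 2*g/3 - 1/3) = (3*g^2 - 14*g - 5)/(3*(g + 1))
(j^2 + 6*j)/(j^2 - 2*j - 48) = j/(j - 8)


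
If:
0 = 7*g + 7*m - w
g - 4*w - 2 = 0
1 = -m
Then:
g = 26/27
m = -1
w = -7/27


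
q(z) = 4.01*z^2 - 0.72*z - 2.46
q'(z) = 8.02*z - 0.72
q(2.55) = 21.78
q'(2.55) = 19.73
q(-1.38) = 6.17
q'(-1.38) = -11.79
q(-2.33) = 20.99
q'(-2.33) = -19.41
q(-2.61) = 26.74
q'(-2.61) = -21.65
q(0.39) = -2.13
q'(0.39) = 2.41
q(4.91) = 90.68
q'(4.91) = 38.66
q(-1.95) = 14.19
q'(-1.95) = -16.36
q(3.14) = 34.82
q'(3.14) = 24.46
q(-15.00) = 910.59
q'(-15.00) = -121.02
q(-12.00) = 583.62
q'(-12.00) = -96.96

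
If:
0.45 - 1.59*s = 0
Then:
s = 0.28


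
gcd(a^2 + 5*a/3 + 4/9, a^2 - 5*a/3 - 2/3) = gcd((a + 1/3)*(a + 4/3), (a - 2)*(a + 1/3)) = a + 1/3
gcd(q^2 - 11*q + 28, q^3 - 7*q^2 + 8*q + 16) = q - 4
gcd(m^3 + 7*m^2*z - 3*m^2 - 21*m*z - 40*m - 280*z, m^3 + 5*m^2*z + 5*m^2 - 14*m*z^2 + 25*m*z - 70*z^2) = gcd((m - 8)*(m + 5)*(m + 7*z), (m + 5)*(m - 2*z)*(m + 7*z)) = m^2 + 7*m*z + 5*m + 35*z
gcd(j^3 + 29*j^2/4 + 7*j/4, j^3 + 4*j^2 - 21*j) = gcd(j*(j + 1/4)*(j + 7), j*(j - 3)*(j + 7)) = j^2 + 7*j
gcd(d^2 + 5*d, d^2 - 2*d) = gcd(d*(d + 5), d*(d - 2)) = d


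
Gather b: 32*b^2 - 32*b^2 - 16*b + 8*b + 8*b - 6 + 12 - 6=0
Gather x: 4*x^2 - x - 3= 4*x^2 - x - 3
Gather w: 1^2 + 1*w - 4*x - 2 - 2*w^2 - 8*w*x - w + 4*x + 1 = -2*w^2 - 8*w*x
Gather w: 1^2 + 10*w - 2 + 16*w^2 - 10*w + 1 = 16*w^2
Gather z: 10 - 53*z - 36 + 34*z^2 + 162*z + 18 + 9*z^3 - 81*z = 9*z^3 + 34*z^2 + 28*z - 8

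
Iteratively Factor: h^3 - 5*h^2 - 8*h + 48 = (h - 4)*(h^2 - h - 12) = (h - 4)*(h + 3)*(h - 4)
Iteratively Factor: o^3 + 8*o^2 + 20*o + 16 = (o + 4)*(o^2 + 4*o + 4) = (o + 2)*(o + 4)*(o + 2)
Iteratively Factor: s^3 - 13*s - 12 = (s - 4)*(s^2 + 4*s + 3) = (s - 4)*(s + 1)*(s + 3)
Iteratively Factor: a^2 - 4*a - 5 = (a - 5)*(a + 1)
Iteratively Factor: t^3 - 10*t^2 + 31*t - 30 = (t - 5)*(t^2 - 5*t + 6) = (t - 5)*(t - 3)*(t - 2)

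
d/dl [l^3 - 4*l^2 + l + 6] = 3*l^2 - 8*l + 1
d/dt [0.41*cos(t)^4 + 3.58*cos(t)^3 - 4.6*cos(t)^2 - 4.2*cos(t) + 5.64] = (-1.64*cos(t)^3 - 10.74*cos(t)^2 + 9.2*cos(t) + 4.2)*sin(t)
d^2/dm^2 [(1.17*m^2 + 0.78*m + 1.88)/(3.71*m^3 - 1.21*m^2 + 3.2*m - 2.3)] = (32.2079939999999*m^6 + 64.415988*m^5 + 206.167668*m^4 - 2.43743199999997*m^3 + 210.763428*m^2 + 39.55164*m + 51.89852)/(51.064811*m^9 - 49.963683*m^8 + 148.430793*m^7 - 182.934571*m^6 + 189.97614*m^5 - 211.10709*m^4 + 145.0793*m^3 - 89.8587*m^2 + 50.784*m - 12.167)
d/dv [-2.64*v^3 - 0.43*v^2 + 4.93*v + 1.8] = -7.92*v^2 - 0.86*v + 4.93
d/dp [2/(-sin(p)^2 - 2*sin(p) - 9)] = 4*(sin(p) + 1)*cos(p)/(sin(p)^2 + 2*sin(p) + 9)^2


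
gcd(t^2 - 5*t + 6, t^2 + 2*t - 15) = t - 3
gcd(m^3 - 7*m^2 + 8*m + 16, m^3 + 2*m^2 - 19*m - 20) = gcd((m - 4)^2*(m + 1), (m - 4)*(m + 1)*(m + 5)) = m^2 - 3*m - 4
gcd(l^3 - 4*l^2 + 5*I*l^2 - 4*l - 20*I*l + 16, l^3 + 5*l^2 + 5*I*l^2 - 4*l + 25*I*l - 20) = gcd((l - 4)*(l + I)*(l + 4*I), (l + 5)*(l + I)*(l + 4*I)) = l^2 + 5*I*l - 4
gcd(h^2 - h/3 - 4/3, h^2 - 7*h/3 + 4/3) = h - 4/3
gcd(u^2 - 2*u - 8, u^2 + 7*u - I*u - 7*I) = 1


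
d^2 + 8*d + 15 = (d + 3)*(d + 5)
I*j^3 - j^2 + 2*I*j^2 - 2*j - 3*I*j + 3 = (j + 3)*(j + I)*(I*j - I)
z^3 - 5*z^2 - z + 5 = (z - 5)*(z - 1)*(z + 1)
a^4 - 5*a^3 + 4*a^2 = a^2*(a - 4)*(a - 1)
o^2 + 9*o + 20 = (o + 4)*(o + 5)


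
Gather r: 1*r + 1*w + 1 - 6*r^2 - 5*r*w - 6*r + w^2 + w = -6*r^2 + r*(-5*w - 5) + w^2 + 2*w + 1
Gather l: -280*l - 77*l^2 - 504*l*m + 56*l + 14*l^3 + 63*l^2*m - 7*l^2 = 14*l^3 + l^2*(63*m - 84) + l*(-504*m - 224)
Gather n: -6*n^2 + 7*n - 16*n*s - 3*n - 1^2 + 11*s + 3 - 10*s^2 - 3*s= -6*n^2 + n*(4 - 16*s) - 10*s^2 + 8*s + 2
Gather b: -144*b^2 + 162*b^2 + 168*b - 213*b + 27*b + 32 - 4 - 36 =18*b^2 - 18*b - 8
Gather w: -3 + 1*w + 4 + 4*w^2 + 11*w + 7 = 4*w^2 + 12*w + 8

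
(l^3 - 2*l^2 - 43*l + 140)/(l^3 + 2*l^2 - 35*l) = (l - 4)/l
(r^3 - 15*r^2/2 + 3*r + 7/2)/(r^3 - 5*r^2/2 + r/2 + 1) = (r - 7)/(r - 2)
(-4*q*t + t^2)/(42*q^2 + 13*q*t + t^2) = t*(-4*q + t)/(42*q^2 + 13*q*t + t^2)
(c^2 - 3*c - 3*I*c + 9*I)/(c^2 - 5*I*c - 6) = (c - 3)/(c - 2*I)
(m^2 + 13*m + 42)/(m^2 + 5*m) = (m^2 + 13*m + 42)/(m*(m + 5))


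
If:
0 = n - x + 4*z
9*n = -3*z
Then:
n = -z/3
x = 11*z/3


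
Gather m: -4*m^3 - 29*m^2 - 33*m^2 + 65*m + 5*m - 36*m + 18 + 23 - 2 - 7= -4*m^3 - 62*m^2 + 34*m + 32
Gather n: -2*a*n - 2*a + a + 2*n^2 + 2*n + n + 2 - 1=-a + 2*n^2 + n*(3 - 2*a) + 1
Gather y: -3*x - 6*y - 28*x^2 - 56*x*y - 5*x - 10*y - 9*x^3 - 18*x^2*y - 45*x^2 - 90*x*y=-9*x^3 - 73*x^2 - 8*x + y*(-18*x^2 - 146*x - 16)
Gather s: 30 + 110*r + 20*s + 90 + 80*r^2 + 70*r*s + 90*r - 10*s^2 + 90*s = 80*r^2 + 200*r - 10*s^2 + s*(70*r + 110) + 120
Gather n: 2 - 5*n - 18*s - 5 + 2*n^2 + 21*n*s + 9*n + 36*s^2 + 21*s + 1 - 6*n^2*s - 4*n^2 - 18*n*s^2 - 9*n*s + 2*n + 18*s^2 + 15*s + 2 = n^2*(-6*s - 2) + n*(-18*s^2 + 12*s + 6) + 54*s^2 + 18*s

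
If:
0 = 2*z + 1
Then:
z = -1/2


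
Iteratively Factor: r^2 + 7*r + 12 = (r + 4)*(r + 3)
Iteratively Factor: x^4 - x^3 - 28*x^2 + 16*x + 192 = (x + 3)*(x^3 - 4*x^2 - 16*x + 64) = (x + 3)*(x + 4)*(x^2 - 8*x + 16) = (x - 4)*(x + 3)*(x + 4)*(x - 4)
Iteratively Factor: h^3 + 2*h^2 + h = (h)*(h^2 + 2*h + 1) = h*(h + 1)*(h + 1)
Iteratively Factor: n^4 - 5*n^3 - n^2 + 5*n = (n + 1)*(n^3 - 6*n^2 + 5*n) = (n - 1)*(n + 1)*(n^2 - 5*n) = n*(n - 1)*(n + 1)*(n - 5)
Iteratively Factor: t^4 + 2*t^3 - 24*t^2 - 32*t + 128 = (t + 4)*(t^3 - 2*t^2 - 16*t + 32) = (t + 4)^2*(t^2 - 6*t + 8) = (t - 2)*(t + 4)^2*(t - 4)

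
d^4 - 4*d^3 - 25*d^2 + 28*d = d*(d - 7)*(d - 1)*(d + 4)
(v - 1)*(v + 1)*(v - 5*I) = v^3 - 5*I*v^2 - v + 5*I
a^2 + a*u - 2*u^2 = (a - u)*(a + 2*u)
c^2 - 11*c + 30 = (c - 6)*(c - 5)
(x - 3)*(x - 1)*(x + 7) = x^3 + 3*x^2 - 25*x + 21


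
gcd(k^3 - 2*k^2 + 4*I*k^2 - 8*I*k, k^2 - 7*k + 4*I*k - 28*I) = k + 4*I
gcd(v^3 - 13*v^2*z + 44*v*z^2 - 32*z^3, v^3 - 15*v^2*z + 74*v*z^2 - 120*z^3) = -v + 4*z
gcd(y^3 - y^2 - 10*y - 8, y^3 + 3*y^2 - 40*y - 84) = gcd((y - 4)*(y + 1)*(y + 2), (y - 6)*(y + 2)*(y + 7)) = y + 2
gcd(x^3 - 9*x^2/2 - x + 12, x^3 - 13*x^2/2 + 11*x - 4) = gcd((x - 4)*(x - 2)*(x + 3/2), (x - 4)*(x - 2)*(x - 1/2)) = x^2 - 6*x + 8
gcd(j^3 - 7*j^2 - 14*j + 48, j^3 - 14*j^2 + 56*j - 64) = j^2 - 10*j + 16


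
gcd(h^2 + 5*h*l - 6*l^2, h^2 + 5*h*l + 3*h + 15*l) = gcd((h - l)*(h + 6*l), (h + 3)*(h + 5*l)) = 1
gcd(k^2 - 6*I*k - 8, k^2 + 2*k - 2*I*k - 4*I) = k - 2*I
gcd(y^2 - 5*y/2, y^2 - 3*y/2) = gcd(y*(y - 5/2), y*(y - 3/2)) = y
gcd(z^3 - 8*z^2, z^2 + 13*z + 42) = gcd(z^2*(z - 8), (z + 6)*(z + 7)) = 1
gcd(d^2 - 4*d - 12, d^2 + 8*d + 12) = d + 2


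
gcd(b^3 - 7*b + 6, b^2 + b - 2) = b - 1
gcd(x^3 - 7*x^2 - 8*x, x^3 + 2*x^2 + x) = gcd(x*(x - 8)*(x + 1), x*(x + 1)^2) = x^2 + x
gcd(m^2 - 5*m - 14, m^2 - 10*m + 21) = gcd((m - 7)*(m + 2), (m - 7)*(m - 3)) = m - 7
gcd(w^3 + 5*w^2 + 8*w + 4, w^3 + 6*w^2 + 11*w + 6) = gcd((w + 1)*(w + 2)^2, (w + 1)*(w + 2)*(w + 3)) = w^2 + 3*w + 2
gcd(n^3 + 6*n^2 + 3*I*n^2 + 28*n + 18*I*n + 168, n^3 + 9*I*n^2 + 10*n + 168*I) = n^2 + 3*I*n + 28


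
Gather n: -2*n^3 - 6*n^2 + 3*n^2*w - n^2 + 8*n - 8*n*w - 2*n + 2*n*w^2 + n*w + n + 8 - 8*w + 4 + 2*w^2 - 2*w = -2*n^3 + n^2*(3*w - 7) + n*(2*w^2 - 7*w + 7) + 2*w^2 - 10*w + 12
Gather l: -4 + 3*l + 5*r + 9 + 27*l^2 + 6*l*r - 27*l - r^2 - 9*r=27*l^2 + l*(6*r - 24) - r^2 - 4*r + 5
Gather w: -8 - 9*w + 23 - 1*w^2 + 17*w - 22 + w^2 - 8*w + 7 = 0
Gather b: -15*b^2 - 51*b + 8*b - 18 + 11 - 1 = -15*b^2 - 43*b - 8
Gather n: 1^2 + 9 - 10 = 0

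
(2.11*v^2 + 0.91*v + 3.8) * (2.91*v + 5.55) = 6.1401*v^3 + 14.3586*v^2 + 16.1085*v + 21.09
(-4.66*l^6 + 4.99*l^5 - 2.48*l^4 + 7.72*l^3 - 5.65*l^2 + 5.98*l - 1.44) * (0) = 0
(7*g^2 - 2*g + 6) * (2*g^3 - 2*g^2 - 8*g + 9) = 14*g^5 - 18*g^4 - 40*g^3 + 67*g^2 - 66*g + 54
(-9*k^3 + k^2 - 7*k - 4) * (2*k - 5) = -18*k^4 + 47*k^3 - 19*k^2 + 27*k + 20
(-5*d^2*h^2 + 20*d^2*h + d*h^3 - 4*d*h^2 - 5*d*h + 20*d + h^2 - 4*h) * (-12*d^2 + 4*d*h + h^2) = 60*d^4*h^2 - 240*d^4*h - 32*d^3*h^3 + 128*d^3*h^2 + 60*d^3*h - 240*d^3 - d^2*h^4 + 4*d^2*h^3 - 32*d^2*h^2 + 128*d^2*h + d*h^5 - 4*d*h^4 - d*h^3 + 4*d*h^2 + h^4 - 4*h^3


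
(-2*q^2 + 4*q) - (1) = -2*q^2 + 4*q - 1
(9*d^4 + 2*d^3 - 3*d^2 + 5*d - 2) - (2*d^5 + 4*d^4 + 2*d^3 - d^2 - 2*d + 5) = -2*d^5 + 5*d^4 - 2*d^2 + 7*d - 7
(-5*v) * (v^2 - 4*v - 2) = -5*v^3 + 20*v^2 + 10*v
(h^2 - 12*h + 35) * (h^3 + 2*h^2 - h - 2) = h^5 - 10*h^4 + 10*h^3 + 80*h^2 - 11*h - 70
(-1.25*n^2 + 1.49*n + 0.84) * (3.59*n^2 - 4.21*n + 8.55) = -4.4875*n^4 + 10.6116*n^3 - 13.9448*n^2 + 9.2031*n + 7.182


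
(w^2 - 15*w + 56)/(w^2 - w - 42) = (w - 8)/(w + 6)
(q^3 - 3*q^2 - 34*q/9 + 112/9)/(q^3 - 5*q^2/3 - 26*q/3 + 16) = (q^2 - q/3 - 14/3)/(q^2 + q - 6)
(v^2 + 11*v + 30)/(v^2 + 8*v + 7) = (v^2 + 11*v + 30)/(v^2 + 8*v + 7)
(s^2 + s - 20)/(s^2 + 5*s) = (s - 4)/s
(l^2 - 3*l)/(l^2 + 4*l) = (l - 3)/(l + 4)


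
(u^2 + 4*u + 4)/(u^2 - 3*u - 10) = (u + 2)/(u - 5)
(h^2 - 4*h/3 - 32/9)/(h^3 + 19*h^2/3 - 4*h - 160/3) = (h + 4/3)/(h^2 + 9*h + 20)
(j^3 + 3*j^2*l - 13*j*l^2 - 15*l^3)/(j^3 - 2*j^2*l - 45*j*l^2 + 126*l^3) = (j^2 + 6*j*l + 5*l^2)/(j^2 + j*l - 42*l^2)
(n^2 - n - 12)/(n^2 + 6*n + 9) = (n - 4)/(n + 3)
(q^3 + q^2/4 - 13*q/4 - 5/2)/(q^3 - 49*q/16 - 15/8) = 4*(q + 1)/(4*q + 3)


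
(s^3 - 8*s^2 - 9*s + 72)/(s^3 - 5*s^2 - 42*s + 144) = (s + 3)/(s + 6)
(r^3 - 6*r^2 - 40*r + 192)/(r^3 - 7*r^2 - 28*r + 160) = (r + 6)/(r + 5)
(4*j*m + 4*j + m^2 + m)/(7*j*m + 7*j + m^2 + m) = (4*j + m)/(7*j + m)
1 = 1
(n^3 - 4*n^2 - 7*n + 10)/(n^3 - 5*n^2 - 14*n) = (n^2 - 6*n + 5)/(n*(n - 7))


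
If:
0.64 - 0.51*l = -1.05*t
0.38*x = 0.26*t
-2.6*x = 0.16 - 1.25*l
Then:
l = -2.39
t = -1.77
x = -1.21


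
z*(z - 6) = z^2 - 6*z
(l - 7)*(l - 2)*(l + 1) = l^3 - 8*l^2 + 5*l + 14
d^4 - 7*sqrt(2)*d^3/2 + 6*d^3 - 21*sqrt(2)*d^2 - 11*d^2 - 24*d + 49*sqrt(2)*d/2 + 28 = (d - 1)*(d + 7)*(d - 4*sqrt(2))*(d + sqrt(2)/2)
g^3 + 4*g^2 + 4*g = g*(g + 2)^2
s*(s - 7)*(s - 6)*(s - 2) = s^4 - 15*s^3 + 68*s^2 - 84*s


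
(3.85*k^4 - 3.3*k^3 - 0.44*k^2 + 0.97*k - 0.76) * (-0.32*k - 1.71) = -1.232*k^5 - 5.5275*k^4 + 5.7838*k^3 + 0.442*k^2 - 1.4155*k + 1.2996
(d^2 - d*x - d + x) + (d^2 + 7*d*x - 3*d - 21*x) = 2*d^2 + 6*d*x - 4*d - 20*x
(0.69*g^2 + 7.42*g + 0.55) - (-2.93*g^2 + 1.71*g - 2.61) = 3.62*g^2 + 5.71*g + 3.16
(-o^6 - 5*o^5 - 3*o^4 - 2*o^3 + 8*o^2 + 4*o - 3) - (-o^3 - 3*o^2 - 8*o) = -o^6 - 5*o^5 - 3*o^4 - o^3 + 11*o^2 + 12*o - 3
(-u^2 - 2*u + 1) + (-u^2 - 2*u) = -2*u^2 - 4*u + 1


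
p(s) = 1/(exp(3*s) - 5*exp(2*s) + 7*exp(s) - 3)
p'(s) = (-3*exp(3*s) + 10*exp(2*s) - 7*exp(s))/(exp(3*s) - 5*exp(2*s) + 7*exp(s) - 3)^2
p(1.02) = -1.40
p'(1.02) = -12.76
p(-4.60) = -0.34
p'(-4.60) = -0.01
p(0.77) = -0.88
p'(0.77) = 1.02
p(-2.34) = -0.42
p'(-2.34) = -0.10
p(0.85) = -0.84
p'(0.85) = -0.04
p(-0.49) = -2.79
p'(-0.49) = -9.55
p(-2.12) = -0.45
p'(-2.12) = -0.14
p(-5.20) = -0.34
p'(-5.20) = -0.00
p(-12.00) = -0.33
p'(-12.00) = 0.00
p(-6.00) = -0.34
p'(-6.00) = 0.00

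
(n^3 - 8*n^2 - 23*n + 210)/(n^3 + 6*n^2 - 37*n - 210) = (n - 7)/(n + 7)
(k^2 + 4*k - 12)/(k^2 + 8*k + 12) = (k - 2)/(k + 2)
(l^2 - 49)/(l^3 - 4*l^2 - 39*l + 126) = (l + 7)/(l^2 + 3*l - 18)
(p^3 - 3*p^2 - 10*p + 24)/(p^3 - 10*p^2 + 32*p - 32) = (p + 3)/(p - 4)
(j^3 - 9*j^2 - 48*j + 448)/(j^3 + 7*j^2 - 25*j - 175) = (j^2 - 16*j + 64)/(j^2 - 25)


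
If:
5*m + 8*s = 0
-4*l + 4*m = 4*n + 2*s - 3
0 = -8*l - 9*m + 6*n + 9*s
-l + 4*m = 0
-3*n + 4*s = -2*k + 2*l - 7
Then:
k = -9187/4016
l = 72/251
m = 18/251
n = 1119/2008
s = -45/1004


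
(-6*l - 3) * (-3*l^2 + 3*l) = 18*l^3 - 9*l^2 - 9*l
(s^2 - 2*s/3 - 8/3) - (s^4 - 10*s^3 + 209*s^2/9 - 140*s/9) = -s^4 + 10*s^3 - 200*s^2/9 + 134*s/9 - 8/3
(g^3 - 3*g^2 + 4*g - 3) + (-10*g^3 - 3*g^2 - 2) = -9*g^3 - 6*g^2 + 4*g - 5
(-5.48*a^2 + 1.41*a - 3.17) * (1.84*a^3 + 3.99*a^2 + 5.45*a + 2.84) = -10.0832*a^5 - 19.2708*a^4 - 30.0729*a^3 - 20.527*a^2 - 13.2721*a - 9.0028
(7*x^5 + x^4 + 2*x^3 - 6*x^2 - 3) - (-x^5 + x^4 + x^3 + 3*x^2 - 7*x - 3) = 8*x^5 + x^3 - 9*x^2 + 7*x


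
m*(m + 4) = m^2 + 4*m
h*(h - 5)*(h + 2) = h^3 - 3*h^2 - 10*h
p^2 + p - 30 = (p - 5)*(p + 6)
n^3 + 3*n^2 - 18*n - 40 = (n - 4)*(n + 2)*(n + 5)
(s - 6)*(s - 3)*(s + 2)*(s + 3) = s^4 - 4*s^3 - 21*s^2 + 36*s + 108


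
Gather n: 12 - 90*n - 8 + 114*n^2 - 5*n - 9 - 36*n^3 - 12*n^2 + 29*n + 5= -36*n^3 + 102*n^2 - 66*n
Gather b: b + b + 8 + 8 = 2*b + 16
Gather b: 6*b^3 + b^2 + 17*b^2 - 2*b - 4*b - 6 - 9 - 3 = 6*b^3 + 18*b^2 - 6*b - 18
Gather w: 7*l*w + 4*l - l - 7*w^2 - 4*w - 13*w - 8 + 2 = 3*l - 7*w^2 + w*(7*l - 17) - 6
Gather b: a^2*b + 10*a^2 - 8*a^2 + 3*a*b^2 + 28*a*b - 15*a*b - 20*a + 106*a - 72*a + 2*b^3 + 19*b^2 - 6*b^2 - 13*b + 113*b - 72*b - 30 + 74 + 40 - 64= 2*a^2 + 14*a + 2*b^3 + b^2*(3*a + 13) + b*(a^2 + 13*a + 28) + 20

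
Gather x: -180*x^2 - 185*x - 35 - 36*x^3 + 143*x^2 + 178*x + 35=-36*x^3 - 37*x^2 - 7*x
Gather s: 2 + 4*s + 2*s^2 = 2*s^2 + 4*s + 2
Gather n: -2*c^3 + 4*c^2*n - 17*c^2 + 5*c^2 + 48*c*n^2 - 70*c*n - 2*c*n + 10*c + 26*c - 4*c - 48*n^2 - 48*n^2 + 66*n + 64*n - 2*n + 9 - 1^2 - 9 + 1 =-2*c^3 - 12*c^2 + 32*c + n^2*(48*c - 96) + n*(4*c^2 - 72*c + 128)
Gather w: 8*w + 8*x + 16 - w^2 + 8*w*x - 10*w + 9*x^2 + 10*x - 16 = -w^2 + w*(8*x - 2) + 9*x^2 + 18*x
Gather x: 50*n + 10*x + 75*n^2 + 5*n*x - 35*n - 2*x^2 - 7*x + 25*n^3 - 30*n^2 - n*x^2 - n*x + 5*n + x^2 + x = 25*n^3 + 45*n^2 + 20*n + x^2*(-n - 1) + x*(4*n + 4)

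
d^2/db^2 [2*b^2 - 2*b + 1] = 4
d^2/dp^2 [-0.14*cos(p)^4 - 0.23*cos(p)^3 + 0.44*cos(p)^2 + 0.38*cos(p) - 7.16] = 2.24*cos(p)^4 + 2.07*cos(p)^3 - 3.44*cos(p)^2 - 1.76*cos(p) + 0.88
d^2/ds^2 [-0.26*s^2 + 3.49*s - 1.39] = -0.520000000000000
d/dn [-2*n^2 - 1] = -4*n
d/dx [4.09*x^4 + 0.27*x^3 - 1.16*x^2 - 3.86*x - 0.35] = 16.36*x^3 + 0.81*x^2 - 2.32*x - 3.86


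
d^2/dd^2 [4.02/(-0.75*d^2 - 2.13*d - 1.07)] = (4.5225*d^2 + 12.8439*d - 4.02*(1.5*d + 2.13)*(3.0*d + 4.26) + 6.4521)/(0.75*d^2 + 2.13*d + 1.07)^3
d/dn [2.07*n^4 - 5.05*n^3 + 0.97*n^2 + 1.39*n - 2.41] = 8.28*n^3 - 15.15*n^2 + 1.94*n + 1.39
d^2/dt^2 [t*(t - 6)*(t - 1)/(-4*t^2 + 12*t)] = 3/(t^3 - 9*t^2 + 27*t - 27)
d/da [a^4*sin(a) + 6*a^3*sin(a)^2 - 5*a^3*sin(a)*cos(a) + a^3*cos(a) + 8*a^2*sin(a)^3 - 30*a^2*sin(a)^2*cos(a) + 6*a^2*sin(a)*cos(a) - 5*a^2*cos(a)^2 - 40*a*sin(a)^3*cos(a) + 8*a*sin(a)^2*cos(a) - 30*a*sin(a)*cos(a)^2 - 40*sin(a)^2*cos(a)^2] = a^4*cos(a) + 3*a^3*sin(a) + 6*a^3*sin(2*a) - 5*a^3*cos(2*a) + 15*a^2*sin(a)/2 - 5*a^2*sin(2*a)/2 - 45*a^2*sin(3*a)/2 + 9*a^2*cos(a) - 3*a^2*cos(2*a) - 6*a^2*cos(3*a) + 9*a^2 + 10*a*sin(a) + 6*a*sin(2*a) + 2*a*sin(3*a) - 45*a*cos(a)/2 + 40*a*cos(2*a)^2 - 25*a*cos(2*a) - 15*a*cos(3*a)/2 - 25*a - 15*sin(a)/2 - 10*sin(2*a) - 15*sin(3*a)/2 - 15*sin(4*a) + 2*cos(a) - 2*cos(3*a)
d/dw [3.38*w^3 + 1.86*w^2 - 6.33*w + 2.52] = 10.14*w^2 + 3.72*w - 6.33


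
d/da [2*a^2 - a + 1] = 4*a - 1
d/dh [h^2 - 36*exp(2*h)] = 2*h - 72*exp(2*h)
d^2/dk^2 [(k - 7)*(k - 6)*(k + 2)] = 6*k - 22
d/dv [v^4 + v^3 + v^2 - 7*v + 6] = 4*v^3 + 3*v^2 + 2*v - 7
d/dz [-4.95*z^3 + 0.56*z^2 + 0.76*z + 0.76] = -14.85*z^2 + 1.12*z + 0.76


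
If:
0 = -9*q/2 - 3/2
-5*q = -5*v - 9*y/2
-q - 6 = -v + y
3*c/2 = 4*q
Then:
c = -8/9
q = -1/3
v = 143/57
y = -60/19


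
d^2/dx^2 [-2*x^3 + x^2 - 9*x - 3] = 2 - 12*x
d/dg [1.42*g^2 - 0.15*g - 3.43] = 2.84*g - 0.15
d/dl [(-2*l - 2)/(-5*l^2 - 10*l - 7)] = 2*(5*l^2 + 10*l - 10*(l + 1)^2 + 7)/(5*l^2 + 10*l + 7)^2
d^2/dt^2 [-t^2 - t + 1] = -2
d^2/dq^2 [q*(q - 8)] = 2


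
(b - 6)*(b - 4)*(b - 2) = b^3 - 12*b^2 + 44*b - 48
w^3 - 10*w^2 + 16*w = w*(w - 8)*(w - 2)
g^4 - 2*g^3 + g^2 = g^2*(g - 1)^2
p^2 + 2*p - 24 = (p - 4)*(p + 6)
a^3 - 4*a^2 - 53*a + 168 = (a - 8)*(a - 3)*(a + 7)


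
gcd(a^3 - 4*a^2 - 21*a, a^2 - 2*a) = a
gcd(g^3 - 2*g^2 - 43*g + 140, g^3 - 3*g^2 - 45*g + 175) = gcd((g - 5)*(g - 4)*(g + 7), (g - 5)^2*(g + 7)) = g^2 + 2*g - 35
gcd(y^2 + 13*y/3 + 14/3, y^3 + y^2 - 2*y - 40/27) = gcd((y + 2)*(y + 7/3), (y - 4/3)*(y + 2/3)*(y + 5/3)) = 1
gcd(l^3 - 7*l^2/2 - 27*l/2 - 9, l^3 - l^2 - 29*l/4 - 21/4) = l^2 + 5*l/2 + 3/2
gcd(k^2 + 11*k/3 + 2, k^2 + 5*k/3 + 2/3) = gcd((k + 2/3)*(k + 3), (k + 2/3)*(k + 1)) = k + 2/3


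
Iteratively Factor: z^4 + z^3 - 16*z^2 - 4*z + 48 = (z + 4)*(z^3 - 3*z^2 - 4*z + 12) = (z - 3)*(z + 4)*(z^2 - 4) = (z - 3)*(z - 2)*(z + 4)*(z + 2)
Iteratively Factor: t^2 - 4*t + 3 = (t - 1)*(t - 3)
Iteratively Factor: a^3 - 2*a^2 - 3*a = (a - 3)*(a^2 + a) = (a - 3)*(a + 1)*(a)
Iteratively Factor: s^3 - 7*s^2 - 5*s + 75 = (s + 3)*(s^2 - 10*s + 25) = (s - 5)*(s + 3)*(s - 5)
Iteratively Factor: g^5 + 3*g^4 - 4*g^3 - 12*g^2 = (g)*(g^4 + 3*g^3 - 4*g^2 - 12*g) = g*(g + 2)*(g^3 + g^2 - 6*g) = g*(g + 2)*(g + 3)*(g^2 - 2*g) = g^2*(g + 2)*(g + 3)*(g - 2)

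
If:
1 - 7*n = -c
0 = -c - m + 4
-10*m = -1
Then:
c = 39/10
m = 1/10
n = 7/10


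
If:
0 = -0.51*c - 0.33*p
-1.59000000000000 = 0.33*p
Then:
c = 3.12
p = -4.82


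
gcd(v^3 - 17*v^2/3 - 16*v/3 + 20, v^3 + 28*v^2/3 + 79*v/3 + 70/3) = v + 2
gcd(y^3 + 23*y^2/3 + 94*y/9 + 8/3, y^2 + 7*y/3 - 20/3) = 1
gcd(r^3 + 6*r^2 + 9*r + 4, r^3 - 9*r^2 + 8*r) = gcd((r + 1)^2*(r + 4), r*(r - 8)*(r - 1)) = 1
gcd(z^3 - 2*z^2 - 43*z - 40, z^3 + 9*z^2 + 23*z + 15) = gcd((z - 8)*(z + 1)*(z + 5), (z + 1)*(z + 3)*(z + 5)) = z^2 + 6*z + 5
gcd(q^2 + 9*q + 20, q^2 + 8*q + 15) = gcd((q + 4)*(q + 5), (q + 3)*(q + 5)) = q + 5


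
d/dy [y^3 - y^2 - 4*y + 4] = 3*y^2 - 2*y - 4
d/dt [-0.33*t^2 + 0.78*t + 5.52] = 0.78 - 0.66*t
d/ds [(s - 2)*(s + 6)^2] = (s + 6)*(3*s + 2)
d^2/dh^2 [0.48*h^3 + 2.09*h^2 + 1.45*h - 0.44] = 2.88*h + 4.18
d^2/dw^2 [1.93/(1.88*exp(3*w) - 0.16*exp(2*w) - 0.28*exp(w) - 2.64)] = ((-32.6556*exp(2*w) + 1.2352*exp(w) + 0.5404)*(-1.88*exp(3*w) + 0.16*exp(2*w) + 0.28*exp(w) + 2.64) - 1.93*(-11.28*exp(2*w) + 0.64*exp(w) + 0.56)*(-5.64*exp(2*w) + 0.32*exp(w) + 0.28)*exp(w))*exp(w)/(-1.88*exp(3*w) + 0.16*exp(2*w) + 0.28*exp(w) + 2.64)^3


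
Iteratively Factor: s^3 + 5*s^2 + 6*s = (s + 2)*(s^2 + 3*s) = (s + 2)*(s + 3)*(s)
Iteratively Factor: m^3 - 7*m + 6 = (m - 2)*(m^2 + 2*m - 3) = (m - 2)*(m + 3)*(m - 1)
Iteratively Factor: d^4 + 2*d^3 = (d)*(d^3 + 2*d^2) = d^2*(d^2 + 2*d) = d^2*(d + 2)*(d)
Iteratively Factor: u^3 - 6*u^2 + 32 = (u - 4)*(u^2 - 2*u - 8) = (u - 4)*(u + 2)*(u - 4)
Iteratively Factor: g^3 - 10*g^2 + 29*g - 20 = (g - 5)*(g^2 - 5*g + 4) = (g - 5)*(g - 4)*(g - 1)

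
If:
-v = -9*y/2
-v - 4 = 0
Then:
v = -4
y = -8/9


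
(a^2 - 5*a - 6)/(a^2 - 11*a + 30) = (a + 1)/(a - 5)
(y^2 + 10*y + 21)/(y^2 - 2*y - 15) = (y + 7)/(y - 5)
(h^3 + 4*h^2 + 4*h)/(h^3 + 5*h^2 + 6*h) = (h + 2)/(h + 3)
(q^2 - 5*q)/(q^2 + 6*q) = (q - 5)/(q + 6)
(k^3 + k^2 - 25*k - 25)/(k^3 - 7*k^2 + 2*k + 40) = (k^2 + 6*k + 5)/(k^2 - 2*k - 8)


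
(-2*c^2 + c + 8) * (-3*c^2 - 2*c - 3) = 6*c^4 + c^3 - 20*c^2 - 19*c - 24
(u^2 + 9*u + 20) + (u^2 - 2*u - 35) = 2*u^2 + 7*u - 15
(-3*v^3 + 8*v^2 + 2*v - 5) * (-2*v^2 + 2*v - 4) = 6*v^5 - 22*v^4 + 24*v^3 - 18*v^2 - 18*v + 20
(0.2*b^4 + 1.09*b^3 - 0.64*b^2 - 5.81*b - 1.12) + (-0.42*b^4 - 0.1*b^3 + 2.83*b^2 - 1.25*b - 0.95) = -0.22*b^4 + 0.99*b^3 + 2.19*b^2 - 7.06*b - 2.07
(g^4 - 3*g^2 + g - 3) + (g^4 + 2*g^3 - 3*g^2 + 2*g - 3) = 2*g^4 + 2*g^3 - 6*g^2 + 3*g - 6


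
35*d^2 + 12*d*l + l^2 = (5*d + l)*(7*d + l)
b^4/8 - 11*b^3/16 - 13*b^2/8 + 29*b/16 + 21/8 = (b/4 + 1/2)*(b/2 + 1/2)*(b - 7)*(b - 3/2)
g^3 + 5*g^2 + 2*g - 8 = (g - 1)*(g + 2)*(g + 4)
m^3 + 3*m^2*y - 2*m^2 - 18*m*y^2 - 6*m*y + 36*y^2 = (m - 2)*(m - 3*y)*(m + 6*y)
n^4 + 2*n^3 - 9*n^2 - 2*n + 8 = (n - 2)*(n - 1)*(n + 1)*(n + 4)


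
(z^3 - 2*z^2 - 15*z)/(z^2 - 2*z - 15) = z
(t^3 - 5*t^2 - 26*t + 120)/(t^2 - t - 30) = t - 4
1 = 1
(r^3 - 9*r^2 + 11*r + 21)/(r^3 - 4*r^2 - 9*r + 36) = (r^2 - 6*r - 7)/(r^2 - r - 12)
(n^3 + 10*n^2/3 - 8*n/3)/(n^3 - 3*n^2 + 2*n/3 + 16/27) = 9*n*(n + 4)/(9*n^2 - 21*n - 8)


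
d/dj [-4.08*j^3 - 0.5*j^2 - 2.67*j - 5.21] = -12.24*j^2 - 1.0*j - 2.67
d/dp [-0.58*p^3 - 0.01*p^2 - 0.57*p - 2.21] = -1.74*p^2 - 0.02*p - 0.57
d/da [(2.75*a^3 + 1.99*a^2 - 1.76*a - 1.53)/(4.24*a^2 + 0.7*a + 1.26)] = (11.66*a^4 + 3.85*a^3 + 19.2504*a^2 + 17.9892*a - 1.1466)/(17.9776*a^4 + 5.936*a^3 + 11.1748*a^2 + 1.764*a + 1.5876)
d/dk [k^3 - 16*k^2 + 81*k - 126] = 3*k^2 - 32*k + 81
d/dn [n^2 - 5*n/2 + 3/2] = 2*n - 5/2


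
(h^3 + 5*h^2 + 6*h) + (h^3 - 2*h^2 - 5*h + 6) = 2*h^3 + 3*h^2 + h + 6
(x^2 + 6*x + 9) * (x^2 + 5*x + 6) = x^4 + 11*x^3 + 45*x^2 + 81*x + 54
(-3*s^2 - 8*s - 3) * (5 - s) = 3*s^3 - 7*s^2 - 37*s - 15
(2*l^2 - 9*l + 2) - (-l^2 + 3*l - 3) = 3*l^2 - 12*l + 5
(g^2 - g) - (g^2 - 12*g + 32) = 11*g - 32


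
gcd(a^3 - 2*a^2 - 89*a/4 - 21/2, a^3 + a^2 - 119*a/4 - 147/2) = a^2 - 5*a/2 - 21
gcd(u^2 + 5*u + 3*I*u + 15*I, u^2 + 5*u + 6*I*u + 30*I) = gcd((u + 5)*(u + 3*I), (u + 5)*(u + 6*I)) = u + 5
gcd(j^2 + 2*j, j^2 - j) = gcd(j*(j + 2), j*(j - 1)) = j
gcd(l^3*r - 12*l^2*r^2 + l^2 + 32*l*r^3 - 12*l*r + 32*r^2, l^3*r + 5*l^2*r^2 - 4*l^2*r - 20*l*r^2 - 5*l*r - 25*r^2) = 1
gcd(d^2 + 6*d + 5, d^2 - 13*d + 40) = 1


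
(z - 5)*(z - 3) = z^2 - 8*z + 15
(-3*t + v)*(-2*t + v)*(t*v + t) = 6*t^3*v + 6*t^3 - 5*t^2*v^2 - 5*t^2*v + t*v^3 + t*v^2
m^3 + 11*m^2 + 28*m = m*(m + 4)*(m + 7)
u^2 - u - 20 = (u - 5)*(u + 4)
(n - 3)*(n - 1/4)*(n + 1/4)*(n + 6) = n^4 + 3*n^3 - 289*n^2/16 - 3*n/16 + 9/8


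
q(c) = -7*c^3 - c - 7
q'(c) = -21*c^2 - 1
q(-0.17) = -6.80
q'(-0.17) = -1.61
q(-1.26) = 8.26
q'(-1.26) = -34.34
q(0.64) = -9.48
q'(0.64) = -9.60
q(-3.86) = 399.45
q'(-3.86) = -313.89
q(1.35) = -25.57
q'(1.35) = -39.27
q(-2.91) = 168.41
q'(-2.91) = -178.83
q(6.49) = -1927.01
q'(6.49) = -885.52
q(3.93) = -435.82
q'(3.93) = -325.34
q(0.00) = -7.00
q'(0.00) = -1.00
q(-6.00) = 1511.00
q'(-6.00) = -757.00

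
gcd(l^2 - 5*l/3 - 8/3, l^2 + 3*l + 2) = l + 1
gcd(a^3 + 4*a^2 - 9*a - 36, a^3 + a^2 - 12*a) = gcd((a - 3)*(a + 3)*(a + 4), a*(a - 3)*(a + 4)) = a^2 + a - 12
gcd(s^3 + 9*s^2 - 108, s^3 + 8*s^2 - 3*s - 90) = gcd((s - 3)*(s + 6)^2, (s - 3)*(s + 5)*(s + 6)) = s^2 + 3*s - 18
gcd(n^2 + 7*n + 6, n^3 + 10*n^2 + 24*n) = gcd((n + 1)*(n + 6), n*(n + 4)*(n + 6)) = n + 6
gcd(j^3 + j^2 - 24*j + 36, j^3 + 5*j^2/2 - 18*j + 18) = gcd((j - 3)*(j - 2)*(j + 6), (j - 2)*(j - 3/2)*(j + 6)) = j^2 + 4*j - 12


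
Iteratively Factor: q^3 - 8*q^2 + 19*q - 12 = (q - 1)*(q^2 - 7*q + 12) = (q - 3)*(q - 1)*(q - 4)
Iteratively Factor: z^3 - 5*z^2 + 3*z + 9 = (z + 1)*(z^2 - 6*z + 9) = (z - 3)*(z + 1)*(z - 3)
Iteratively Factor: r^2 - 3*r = (r - 3)*(r)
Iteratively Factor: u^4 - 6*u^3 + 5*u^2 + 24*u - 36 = (u - 3)*(u^3 - 3*u^2 - 4*u + 12) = (u - 3)*(u - 2)*(u^2 - u - 6) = (u - 3)*(u - 2)*(u + 2)*(u - 3)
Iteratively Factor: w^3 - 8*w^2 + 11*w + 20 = (w - 4)*(w^2 - 4*w - 5) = (w - 4)*(w + 1)*(w - 5)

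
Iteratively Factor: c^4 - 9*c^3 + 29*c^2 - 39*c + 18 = (c - 3)*(c^3 - 6*c^2 + 11*c - 6) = (c - 3)^2*(c^2 - 3*c + 2) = (c - 3)^2*(c - 2)*(c - 1)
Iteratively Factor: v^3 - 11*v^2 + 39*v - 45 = (v - 3)*(v^2 - 8*v + 15) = (v - 3)^2*(v - 5)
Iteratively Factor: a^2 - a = (a - 1)*(a)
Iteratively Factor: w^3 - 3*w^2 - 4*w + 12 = (w - 3)*(w^2 - 4) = (w - 3)*(w - 2)*(w + 2)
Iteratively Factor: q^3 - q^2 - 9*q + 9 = (q - 3)*(q^2 + 2*q - 3) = (q - 3)*(q + 3)*(q - 1)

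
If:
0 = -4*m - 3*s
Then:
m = -3*s/4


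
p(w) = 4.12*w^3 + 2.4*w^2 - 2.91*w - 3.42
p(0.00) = -3.42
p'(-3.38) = 122.07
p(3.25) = 153.90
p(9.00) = 3168.27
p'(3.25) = 143.24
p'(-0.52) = -2.06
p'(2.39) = 79.16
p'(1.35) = 26.10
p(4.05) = 297.85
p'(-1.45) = 16.12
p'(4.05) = 219.26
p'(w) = 12.36*w^2 + 4.8*w - 2.91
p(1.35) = 7.16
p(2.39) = 59.58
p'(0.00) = -2.91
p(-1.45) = -6.71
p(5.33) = 673.10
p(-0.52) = -1.84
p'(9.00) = 1041.45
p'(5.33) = 373.81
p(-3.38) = -125.26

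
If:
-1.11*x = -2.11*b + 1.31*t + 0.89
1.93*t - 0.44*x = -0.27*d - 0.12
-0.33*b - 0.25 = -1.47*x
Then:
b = 4.45454545454545*x - 0.757575757575758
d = 13.1342260604347 - 43.6006374174313*x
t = 6.32755031228314*x - 1.89960675456859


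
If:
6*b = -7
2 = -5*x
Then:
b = -7/6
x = -2/5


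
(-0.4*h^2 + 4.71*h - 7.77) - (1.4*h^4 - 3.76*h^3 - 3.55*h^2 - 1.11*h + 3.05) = -1.4*h^4 + 3.76*h^3 + 3.15*h^2 + 5.82*h - 10.82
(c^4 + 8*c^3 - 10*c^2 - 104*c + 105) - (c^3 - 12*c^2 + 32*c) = c^4 + 7*c^3 + 2*c^2 - 136*c + 105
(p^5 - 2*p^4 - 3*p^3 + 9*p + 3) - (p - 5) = p^5 - 2*p^4 - 3*p^3 + 8*p + 8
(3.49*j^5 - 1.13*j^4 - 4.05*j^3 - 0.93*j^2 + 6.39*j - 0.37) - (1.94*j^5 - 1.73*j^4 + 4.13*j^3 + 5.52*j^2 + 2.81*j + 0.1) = 1.55*j^5 + 0.6*j^4 - 8.18*j^3 - 6.45*j^2 + 3.58*j - 0.47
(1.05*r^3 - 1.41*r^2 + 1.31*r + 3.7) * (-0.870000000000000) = -0.9135*r^3 + 1.2267*r^2 - 1.1397*r - 3.219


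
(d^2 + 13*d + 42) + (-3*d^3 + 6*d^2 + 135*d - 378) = -3*d^3 + 7*d^2 + 148*d - 336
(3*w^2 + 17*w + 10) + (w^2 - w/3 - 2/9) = 4*w^2 + 50*w/3 + 88/9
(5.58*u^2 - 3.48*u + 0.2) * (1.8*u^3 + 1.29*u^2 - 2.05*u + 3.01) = 10.044*u^5 + 0.9342*u^4 - 15.5682*u^3 + 24.1878*u^2 - 10.8848*u + 0.602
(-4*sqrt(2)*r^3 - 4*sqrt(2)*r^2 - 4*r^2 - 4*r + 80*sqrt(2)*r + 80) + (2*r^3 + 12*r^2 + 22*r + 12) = -4*sqrt(2)*r^3 + 2*r^3 - 4*sqrt(2)*r^2 + 8*r^2 + 18*r + 80*sqrt(2)*r + 92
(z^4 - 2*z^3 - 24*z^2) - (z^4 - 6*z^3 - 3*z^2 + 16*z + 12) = 4*z^3 - 21*z^2 - 16*z - 12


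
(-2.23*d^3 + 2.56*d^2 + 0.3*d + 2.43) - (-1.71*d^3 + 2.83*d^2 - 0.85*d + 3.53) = -0.52*d^3 - 0.27*d^2 + 1.15*d - 1.1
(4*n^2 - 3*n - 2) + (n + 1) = 4*n^2 - 2*n - 1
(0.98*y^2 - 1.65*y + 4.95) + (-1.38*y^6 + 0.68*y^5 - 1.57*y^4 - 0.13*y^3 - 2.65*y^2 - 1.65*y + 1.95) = -1.38*y^6 + 0.68*y^5 - 1.57*y^4 - 0.13*y^3 - 1.67*y^2 - 3.3*y + 6.9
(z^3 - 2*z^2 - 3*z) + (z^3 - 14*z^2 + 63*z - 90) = 2*z^3 - 16*z^2 + 60*z - 90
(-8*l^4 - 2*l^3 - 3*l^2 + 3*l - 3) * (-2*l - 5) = 16*l^5 + 44*l^4 + 16*l^3 + 9*l^2 - 9*l + 15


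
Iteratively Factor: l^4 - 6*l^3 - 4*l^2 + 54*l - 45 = (l - 5)*(l^3 - l^2 - 9*l + 9) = (l - 5)*(l + 3)*(l^2 - 4*l + 3) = (l - 5)*(l - 3)*(l + 3)*(l - 1)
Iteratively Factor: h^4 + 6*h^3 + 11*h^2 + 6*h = (h + 2)*(h^3 + 4*h^2 + 3*h) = (h + 2)*(h + 3)*(h^2 + h) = (h + 1)*(h + 2)*(h + 3)*(h)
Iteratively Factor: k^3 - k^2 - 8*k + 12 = (k - 2)*(k^2 + k - 6) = (k - 2)*(k + 3)*(k - 2)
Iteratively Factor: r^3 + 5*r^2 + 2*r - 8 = (r + 2)*(r^2 + 3*r - 4) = (r + 2)*(r + 4)*(r - 1)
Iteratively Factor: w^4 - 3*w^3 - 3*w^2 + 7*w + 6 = (w - 2)*(w^3 - w^2 - 5*w - 3) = (w - 3)*(w - 2)*(w^2 + 2*w + 1) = (w - 3)*(w - 2)*(w + 1)*(w + 1)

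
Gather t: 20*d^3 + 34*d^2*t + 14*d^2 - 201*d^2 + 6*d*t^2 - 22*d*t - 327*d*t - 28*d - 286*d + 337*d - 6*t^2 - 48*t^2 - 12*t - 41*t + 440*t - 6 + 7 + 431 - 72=20*d^3 - 187*d^2 + 23*d + t^2*(6*d - 54) + t*(34*d^2 - 349*d + 387) + 360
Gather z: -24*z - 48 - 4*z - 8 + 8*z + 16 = -20*z - 40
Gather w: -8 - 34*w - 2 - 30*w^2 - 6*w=-30*w^2 - 40*w - 10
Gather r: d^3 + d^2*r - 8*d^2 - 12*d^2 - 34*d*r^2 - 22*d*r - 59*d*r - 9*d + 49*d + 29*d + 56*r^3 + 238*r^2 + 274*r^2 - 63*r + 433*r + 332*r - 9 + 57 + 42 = d^3 - 20*d^2 + 69*d + 56*r^3 + r^2*(512 - 34*d) + r*(d^2 - 81*d + 702) + 90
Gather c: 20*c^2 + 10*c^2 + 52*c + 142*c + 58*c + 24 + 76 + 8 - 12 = 30*c^2 + 252*c + 96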